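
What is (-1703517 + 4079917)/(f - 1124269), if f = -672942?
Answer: -182800/138247 ≈ -1.3223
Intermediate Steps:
(-1703517 + 4079917)/(f - 1124269) = (-1703517 + 4079917)/(-672942 - 1124269) = 2376400/(-1797211) = 2376400*(-1/1797211) = -182800/138247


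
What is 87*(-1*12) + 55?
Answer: -989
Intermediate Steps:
87*(-1*12) + 55 = 87*(-12) + 55 = -1044 + 55 = -989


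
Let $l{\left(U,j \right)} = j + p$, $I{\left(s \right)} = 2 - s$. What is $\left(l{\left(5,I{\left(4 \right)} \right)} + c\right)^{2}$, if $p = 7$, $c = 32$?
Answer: $1369$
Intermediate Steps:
$l{\left(U,j \right)} = 7 + j$ ($l{\left(U,j \right)} = j + 7 = 7 + j$)
$\left(l{\left(5,I{\left(4 \right)} \right)} + c\right)^{2} = \left(\left(7 + \left(2 - 4\right)\right) + 32\right)^{2} = \left(\left(7 - 2\right) + 32\right)^{2} = \left(5 + 32\right)^{2} = 37^{2} = 1369$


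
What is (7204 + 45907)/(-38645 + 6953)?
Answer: -53111/31692 ≈ -1.6758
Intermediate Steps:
(7204 + 45907)/(-38645 + 6953) = 53111/(-31692) = 53111*(-1/31692) = -53111/31692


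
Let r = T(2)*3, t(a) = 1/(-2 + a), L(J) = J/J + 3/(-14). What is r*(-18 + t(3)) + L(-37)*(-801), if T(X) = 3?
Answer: -10953/14 ≈ -782.36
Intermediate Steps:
L(J) = 11/14 (L(J) = 1 + 3*(-1/14) = 1 - 3/14 = 11/14)
r = 9 (r = 3*3 = 9)
r*(-18 + t(3)) + L(-37)*(-801) = 9*(-18 + 1/(-2 + 3)) + (11/14)*(-801) = 9*(-18 + 1/1) - 8811/14 = 9*(-18 + 1) - 8811/14 = 9*(-17) - 8811/14 = -153 - 8811/14 = -10953/14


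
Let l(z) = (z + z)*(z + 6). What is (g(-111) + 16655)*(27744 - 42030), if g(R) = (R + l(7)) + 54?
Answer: -239719080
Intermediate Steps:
l(z) = 2*z*(6 + z) (l(z) = (2*z)*(6 + z) = 2*z*(6 + z))
g(R) = 236 + R (g(R) = (R + 2*7*(6 + 7)) + 54 = (R + 2*7*13) + 54 = (R + 182) + 54 = (182 + R) + 54 = 236 + R)
(g(-111) + 16655)*(27744 - 42030) = ((236 - 111) + 16655)*(27744 - 42030) = (125 + 16655)*(-14286) = 16780*(-14286) = -239719080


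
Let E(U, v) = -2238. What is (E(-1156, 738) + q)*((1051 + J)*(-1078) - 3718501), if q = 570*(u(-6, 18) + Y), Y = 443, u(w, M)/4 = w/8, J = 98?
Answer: -1232152407126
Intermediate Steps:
u(w, M) = w/2 (u(w, M) = 4*(w/8) = w/2)
q = 250800 (q = 570*((1/2)*(-6) + 443) = 570*(-3 + 443) = 570*440 = 250800)
(E(-1156, 738) + q)*((1051 + J)*(-1078) - 3718501) = (-2238 + 250800)*((1051 + 98)*(-1078) - 3718501) = 248562*(1149*(-1078) - 3718501) = 248562*(-1238622 - 3718501) = 248562*(-4957123) = -1232152407126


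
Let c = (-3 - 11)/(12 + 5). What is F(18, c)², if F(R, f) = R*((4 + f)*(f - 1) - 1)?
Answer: 1248491556/83521 ≈ 14948.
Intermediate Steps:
c = -14/17 ≈ -0.82353
F(R, f) = R*(-1 + (-1 + f)*(4 + f)) (F(R, f) = R*((4 + f)*(-1 + f) - 1) = R*((-1 + f)*(4 + f) - 1) = R*(-1 + (-1 + f)*(4 + f)))
F(18, c)² = (18*(-5 + (-14/17)² + 3*(-14/17)))² = (18*(-5 + 196/289 - 42/17))² = (18*(-1963/289))² = (-35334/289)² = 1248491556/83521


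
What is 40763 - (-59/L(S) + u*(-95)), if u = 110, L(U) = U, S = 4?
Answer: 204911/4 ≈ 51228.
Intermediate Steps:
40763 - (-59/L(S) + u*(-95)) = 40763 - (-59/4 + 110*(-95)) = 40763 - (-59*¼ - 10450) = 40763 - (-59/4 - 10450) = 40763 - 1*(-41859/4) = 40763 + 41859/4 = 204911/4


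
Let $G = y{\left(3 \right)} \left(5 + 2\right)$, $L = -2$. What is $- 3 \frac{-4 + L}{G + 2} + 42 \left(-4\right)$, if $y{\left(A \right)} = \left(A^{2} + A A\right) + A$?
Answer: $- \frac{25014}{149} \approx -167.88$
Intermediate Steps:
$y{\left(A \right)} = A + 2 A^{2}$ ($y{\left(A \right)} = \left(A^{2} + A^{2}\right) + A = 2 A^{2} + A = A + 2 A^{2}$)
$G = 147$ ($G = 3 \left(1 + 2 \cdot 3\right) \left(5 + 2\right) = 3 \left(1 + 6\right) 7 = 3 \cdot 7 \cdot 7 = 21 \cdot 7 = 147$)
$- 3 \frac{-4 + L}{G + 2} + 42 \left(-4\right) = - 3 \frac{-4 - 2}{147 + 2} + 42 \left(-4\right) = - 3 \left(- \frac{6}{149}\right) - 168 = - 3 \left(\left(-6\right) \frac{1}{149}\right) - 168 = \left(-3\right) \left(- \frac{6}{149}\right) - 168 = \frac{18}{149} - 168 = - \frac{25014}{149}$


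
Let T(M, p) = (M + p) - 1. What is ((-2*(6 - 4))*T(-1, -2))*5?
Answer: 80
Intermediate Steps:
T(M, p) = -1 + M + p
((-2*(6 - 4))*T(-1, -2))*5 = ((-2*(6 - 4))*(-1 - 1 - 2))*5 = (-2*2*(-4))*5 = -4*(-4)*5 = 16*5 = 80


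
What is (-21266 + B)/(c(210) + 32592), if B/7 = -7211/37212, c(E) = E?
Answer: -113057267/174375432 ≈ -0.64836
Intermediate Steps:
B = -7211/5316 (B = 7*(-7211/37212) = -7211/5316 ≈ -1.3565)
(-21266 + B)/(c(210) + 32592) = (-21266 - 7211/5316)/(210 + 32592) = -113057267/5316/32802 = -113057267/5316*1/32802 = -113057267/174375432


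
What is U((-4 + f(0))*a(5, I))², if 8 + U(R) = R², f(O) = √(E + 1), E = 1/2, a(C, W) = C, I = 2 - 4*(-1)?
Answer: 977881/4 - 85900*√6 ≈ 34059.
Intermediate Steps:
I = 6 (I = 2 + 4 = 6)
E = ½ ≈ 0.50000
f(O) = √6/2 (f(O) = √(½ + 1) = √(3/2) = √6/2)
U(R) = -8 + R²
U((-4 + f(0))*a(5, I))² = (-8 + ((-4 + √6/2)*5)²)² = (-8 + (-20 + 5*√6/2)²)²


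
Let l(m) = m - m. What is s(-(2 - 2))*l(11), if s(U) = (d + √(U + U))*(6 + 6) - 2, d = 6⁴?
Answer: 0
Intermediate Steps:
d = 1296
s(U) = 15550 + 12*√2*√U (s(U) = (1296 + √(U + U))*(6 + 6) - 2 = (1296 + √(2*U))*12 - 2 = (1296 + √2*√U)*12 - 2 = (15552 + 12*√2*√U) - 2 = 15550 + 12*√2*√U)
l(m) = 0
s(-(2 - 2))*l(11) = (15550 + 12*√2*√(-(2 - 2)))*0 = (15550 + 12*√2*√(-1*0))*0 = (15550 + 12*√2*√0)*0 = (15550 + 12*√2*0)*0 = (15550 + 0)*0 = 15550*0 = 0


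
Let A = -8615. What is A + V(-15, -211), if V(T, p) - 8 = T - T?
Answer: -8607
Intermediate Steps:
V(T, p) = 8 (V(T, p) = 8 + (T - T) = 8 + 0 = 8)
A + V(-15, -211) = -8615 + 8 = -8607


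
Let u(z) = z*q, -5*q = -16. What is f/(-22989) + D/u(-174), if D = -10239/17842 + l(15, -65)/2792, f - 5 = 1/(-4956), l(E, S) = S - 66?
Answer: 590844423247579/658367397218716416 ≈ 0.00089744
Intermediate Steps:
q = 16/5 (q = -⅕*(-16) = 16/5 ≈ 3.2000)
l(E, S) = -66 + S
u(z) = 16*z/5 (u(z) = z*(16/5) = 16*z/5)
f = 24779/4956 (f = 5 + 1/(-4956) = 5 - 1/4956 = 24779/4956 ≈ 4.9998)
D = -15462295/24907432 (D = -10239/17842 + (-66 - 65)/2792 = -10239*1/17842 - 131*1/2792 = -10239/17842 - 131/2792 = -15462295/24907432 ≈ -0.62079)
f/(-22989) + D/u(-174) = (24779/4956)/(-22989) - 15462295/(24907432*((16/5)*(-174))) = (24779/4956)*(-1/22989) - 15462295/(24907432*(-2784/5)) = -24779/113933484 - 15462295/24907432*(-5/2784) = -24779/113933484 + 77311475/69342290688 = 590844423247579/658367397218716416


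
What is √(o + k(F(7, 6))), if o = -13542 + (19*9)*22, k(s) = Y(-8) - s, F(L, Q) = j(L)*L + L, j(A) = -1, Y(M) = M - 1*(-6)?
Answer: I*√9782 ≈ 98.904*I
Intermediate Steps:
Y(M) = 6 + M (Y(M) = M + 6 = 6 + M)
F(L, Q) = 0 (F(L, Q) = -L + L = 0)
k(s) = -2 - s (k(s) = (6 - 8) - s = -2 - s)
o = -9780 (o = -13542 + 171*22 = -13542 + 3762 = -9780)
√(o + k(F(7, 6))) = √(-9780 + (-2 - 1*0)) = √(-9780 + (-2 + 0)) = √(-9780 - 2) = √(-9782) = I*√9782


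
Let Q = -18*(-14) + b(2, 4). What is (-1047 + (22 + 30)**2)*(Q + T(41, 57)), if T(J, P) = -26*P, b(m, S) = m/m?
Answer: -2036453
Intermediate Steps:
b(m, S) = 1
Q = 253 (Q = -18*(-14) + 1 = 252 + 1 = 253)
(-1047 + (22 + 30)**2)*(Q + T(41, 57)) = (-1047 + (22 + 30)**2)*(253 - 26*57) = (-1047 + 52**2)*(253 - 1482) = (-1047 + 2704)*(-1229) = 1657*(-1229) = -2036453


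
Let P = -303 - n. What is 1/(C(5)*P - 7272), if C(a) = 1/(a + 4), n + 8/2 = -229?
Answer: -9/65518 ≈ -0.00013737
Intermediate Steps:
n = -233 (n = -4 - 229 = -233)
C(a) = 1/(4 + a)
P = -70 (P = -303 - 1*(-233) = -303 + 233 = -70)
1/(C(5)*P - 7272) = 1/(-70/(4 + 5) - 7272) = 1/(-70/9 - 7272) = 1/(-65518/9) = -9/65518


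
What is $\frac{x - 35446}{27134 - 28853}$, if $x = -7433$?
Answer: $\frac{14293}{573} \approx 24.944$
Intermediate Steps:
$\frac{x - 35446}{27134 - 28853} = \frac{-7433 - 35446}{27134 - 28853} = - \frac{42879}{-1719} = \left(-42879\right) \left(- \frac{1}{1719}\right) = \frac{14293}{573}$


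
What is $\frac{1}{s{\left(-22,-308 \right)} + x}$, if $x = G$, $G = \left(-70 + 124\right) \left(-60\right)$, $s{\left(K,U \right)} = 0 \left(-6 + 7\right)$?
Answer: $- \frac{1}{3240} \approx -0.00030864$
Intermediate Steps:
$s{\left(K,U \right)} = 0$ ($s{\left(K,U \right)} = 0 \cdot 1 = 0$)
$G = -3240$ ($G = 54 \left(-60\right) = -3240$)
$x = -3240$
$\frac{1}{s{\left(-22,-308 \right)} + x} = \frac{1}{0 - 3240} = \frac{1}{-3240} = - \frac{1}{3240}$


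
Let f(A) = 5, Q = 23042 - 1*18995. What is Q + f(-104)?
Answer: 4052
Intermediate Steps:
Q = 4047 (Q = 23042 - 18995 = 4047)
Q + f(-104) = 4047 + 5 = 4052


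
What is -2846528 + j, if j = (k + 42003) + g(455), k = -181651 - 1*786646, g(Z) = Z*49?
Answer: -3750527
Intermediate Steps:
g(Z) = 49*Z
k = -968297 (k = -181651 - 786646 = -968297)
j = -903999 (j = (-968297 + 42003) + 49*455 = -926294 + 22295 = -903999)
-2846528 + j = -2846528 - 903999 = -3750527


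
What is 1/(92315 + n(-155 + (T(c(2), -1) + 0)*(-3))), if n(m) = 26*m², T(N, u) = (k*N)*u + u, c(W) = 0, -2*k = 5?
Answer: 1/693019 ≈ 1.4430e-6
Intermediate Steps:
k = -5/2 (k = -½*5 = -5/2 ≈ -2.5000)
T(N, u) = u - 5*N*u/2 (T(N, u) = (-5*N/2)*u + u = -5*N*u/2 + u = u - 5*N*u/2)
1/(92315 + n(-155 + (T(c(2), -1) + 0)*(-3))) = 1/(92315 + 26*(-155 + ((½)*(-1)*(2 - 5*0) + 0)*(-3))²) = 1/(92315 + 26*(-155 + ((½)*(-1)*(2 + 0) + 0)*(-3))²) = 1/(92315 + 26*(-155 + ((½)*(-1)*2 + 0)*(-3))²) = 1/(92315 + 26*(-155 + (-1 + 0)*(-3))²) = 1/(92315 + 26*(-155 - 1*(-3))²) = 1/(92315 + 26*(-155 + 3)²) = 1/(92315 + 26*(-152)²) = 1/(92315 + 26*23104) = 1/(92315 + 600704) = 1/693019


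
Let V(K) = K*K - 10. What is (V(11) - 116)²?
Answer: 25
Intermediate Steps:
V(K) = -10 + K² (V(K) = K² - 10 = -10 + K²)
(V(11) - 116)² = ((-10 + 11²) - 116)² = ((-10 + 121) - 116)² = (111 - 116)² = (-5)² = 25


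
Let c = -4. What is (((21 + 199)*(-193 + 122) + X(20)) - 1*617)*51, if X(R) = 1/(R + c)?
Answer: -13249341/16 ≈ -8.2808e+5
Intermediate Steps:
X(R) = 1/(-4 + R) (X(R) = 1/(R - 4) = 1/(-4 + R))
(((21 + 199)*(-193 + 122) + X(20)) - 1*617)*51 = (((21 + 199)*(-193 + 122) + 1/(-4 + 20)) - 1*617)*51 = ((220*(-71) + 1/16) - 617)*51 = ((-15620 + 1/16) - 617)*51 = (-249919/16 - 617)*51 = -259791/16*51 = -13249341/16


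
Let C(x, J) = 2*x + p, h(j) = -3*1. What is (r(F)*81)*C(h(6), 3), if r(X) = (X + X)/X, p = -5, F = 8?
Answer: -1782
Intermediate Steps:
h(j) = -3
r(X) = 2 (r(X) = (2*X)/X = 2)
C(x, J) = -5 + 2*x (C(x, J) = 2*x - 5 = -5 + 2*x)
(r(F)*81)*C(h(6), 3) = (2*81)*(-5 + 2*(-3)) = 162*(-5 - 6) = 162*(-11) = -1782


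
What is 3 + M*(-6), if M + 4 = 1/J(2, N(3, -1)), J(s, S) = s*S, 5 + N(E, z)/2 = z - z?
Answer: 273/10 ≈ 27.300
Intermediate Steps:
N(E, z) = -10 (N(E, z) = -10 + 2*(z - z) = -10 + 2*0 = -10 + 0 = -10)
J(s, S) = S*s
M = -81/20 (M = -4 + 1/(-10*2) = -4 + 1/(-20) = -4 - 1/20 = -81/20 ≈ -4.0500)
3 + M*(-6) = 3 - 81/20*(-6) = 3 + 243/10 = 273/10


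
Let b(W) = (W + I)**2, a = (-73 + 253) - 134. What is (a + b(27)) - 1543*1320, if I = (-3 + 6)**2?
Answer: -2035418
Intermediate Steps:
I = 9 (I = 3**2 = 9)
a = 46 (a = 180 - 134 = 46)
b(W) = (9 + W)**2 (b(W) = (W + 9)**2 = (9 + W)**2)
(a + b(27)) - 1543*1320 = (46 + (9 + 27)**2) - 1543*1320 = (46 + 36**2) - 2036760 = (46 + 1296) - 2036760 = 1342 - 2036760 = -2035418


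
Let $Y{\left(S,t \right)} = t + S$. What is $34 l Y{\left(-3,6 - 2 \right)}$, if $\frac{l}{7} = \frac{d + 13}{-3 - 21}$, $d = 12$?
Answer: $- \frac{2975}{12} \approx -247.92$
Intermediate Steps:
$Y{\left(S,t \right)} = S + t$
$l = - \frac{175}{24}$ ($l = 7 \frac{12 + 13}{-3 - 21} = 7 \frac{25}{-24} = 7 \cdot 25 \left(- \frac{1}{24}\right) = 7 \left(- \frac{25}{24}\right) = - \frac{175}{24} \approx -7.2917$)
$34 l Y{\left(-3,6 - 2 \right)} = 34 \left(- \frac{175}{24}\right) \left(-3 + \left(6 - 2\right)\right) = - \frac{2975 \left(-3 + \left(6 - 2\right)\right)}{12} = - \frac{2975 \left(-3 + 4\right)}{12} = \left(- \frac{2975}{12}\right) 1 = - \frac{2975}{12}$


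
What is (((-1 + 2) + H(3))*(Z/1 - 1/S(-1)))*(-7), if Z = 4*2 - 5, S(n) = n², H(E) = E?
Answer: -56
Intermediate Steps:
Z = 3 (Z = 8 - 5 = 3)
(((-1 + 2) + H(3))*(Z/1 - 1/S(-1)))*(-7) = (((-1 + 2) + 3)*(3/1 - 1/((-1)²)))*(-7) = ((1 + 3)*(3*1 - 1/1))*(-7) = (4*(3 - 1*1))*(-7) = (4*(3 - 1))*(-7) = (4*2)*(-7) = 8*(-7) = -56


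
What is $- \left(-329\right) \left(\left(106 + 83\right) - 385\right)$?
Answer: $-64484$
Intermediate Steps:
$- \left(-329\right) \left(\left(106 + 83\right) - 385\right) = - \left(-329\right) \left(189 - 385\right) = - \left(-329\right) \left(-196\right) = \left(-1\right) 64484 = -64484$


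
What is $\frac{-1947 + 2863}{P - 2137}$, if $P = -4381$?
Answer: $- \frac{458}{3259} \approx -0.14053$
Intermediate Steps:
$\frac{-1947 + 2863}{P - 2137} = \frac{-1947 + 2863}{-4381 - 2137} = \frac{916}{-6518} = 916 \left(- \frac{1}{6518}\right) = - \frac{458}{3259}$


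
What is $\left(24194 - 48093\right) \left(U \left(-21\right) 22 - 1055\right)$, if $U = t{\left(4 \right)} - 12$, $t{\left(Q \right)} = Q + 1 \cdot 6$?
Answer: $3130769$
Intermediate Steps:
$t{\left(Q \right)} = 6 + Q$ ($t{\left(Q \right)} = Q + 6 = 6 + Q$)
$U = -2$ ($U = \left(6 + 4\right) - 12 = 10 - 12 = -2$)
$\left(24194 - 48093\right) \left(U \left(-21\right) 22 - 1055\right) = \left(24194 - 48093\right) \left(\left(-2\right) \left(-21\right) 22 - 1055\right) = - 23899 \left(42 \cdot 22 - 1055\right) = - 23899 \left(924 - 1055\right) = \left(-23899\right) \left(-131\right) = 3130769$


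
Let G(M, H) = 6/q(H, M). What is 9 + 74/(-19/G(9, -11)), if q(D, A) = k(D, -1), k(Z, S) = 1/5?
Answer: -2049/19 ≈ -107.84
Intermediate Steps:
k(Z, S) = 1/5
q(D, A) = 1/5
G(M, H) = 30 (G(M, H) = 6/(1/5) = 6*5 = 30)
9 + 74/(-19/G(9, -11)) = 9 + 74/(-19/30) = 9 - 30/19*74 = 9 - 2220/19 = -2049/19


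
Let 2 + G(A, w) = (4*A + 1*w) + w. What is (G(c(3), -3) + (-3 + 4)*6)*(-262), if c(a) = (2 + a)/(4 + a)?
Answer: -1572/7 ≈ -224.57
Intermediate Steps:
c(a) = (2 + a)/(4 + a)
G(A, w) = -2 + 2*w + 4*A (G(A, w) = -2 + ((4*A + 1*w) + w) = -2 + ((4*A + w) + w) = -2 + ((w + 4*A) + w) = -2 + (2*w + 4*A) = -2 + 2*w + 4*A)
(G(c(3), -3) + (-3 + 4)*6)*(-262) = ((-2 + 2*(-3) + 4*((2 + 3)/(4 + 3))) + (-3 + 4)*6)*(-262) = ((-2 - 6 + 4*(5/7)) + 1*6)*(-262) = ((-2 - 6 + 4*((⅐)*5)) + 6)*(-262) = ((-2 - 6 + 4*(5/7)) + 6)*(-262) = ((-2 - 6 + 20/7) + 6)*(-262) = (-36/7 + 6)*(-262) = (6/7)*(-262) = -1572/7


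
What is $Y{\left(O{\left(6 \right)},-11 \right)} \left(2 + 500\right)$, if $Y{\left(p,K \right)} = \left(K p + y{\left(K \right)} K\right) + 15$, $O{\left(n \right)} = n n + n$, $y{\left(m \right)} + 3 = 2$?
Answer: $-218872$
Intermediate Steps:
$y{\left(m \right)} = -1$ ($y{\left(m \right)} = -3 + 2 = -1$)
$O{\left(n \right)} = n + n^{2}$ ($O{\left(n \right)} = n^{2} + n = n + n^{2}$)
$Y{\left(p,K \right)} = 15 - K + K p$ ($Y{\left(p,K \right)} = \left(K p - K\right) + 15 = \left(- K + K p\right) + 15 = 15 - K + K p$)
$Y{\left(O{\left(6 \right)},-11 \right)} \left(2 + 500\right) = \left(15 - -11 - 11 \cdot 6 \left(1 + 6\right)\right) \left(2 + 500\right) = \left(15 + 11 - 11 \cdot 6 \cdot 7\right) 502 = \left(15 + 11 - 462\right) 502 = \left(-436\right) 502 = -218872$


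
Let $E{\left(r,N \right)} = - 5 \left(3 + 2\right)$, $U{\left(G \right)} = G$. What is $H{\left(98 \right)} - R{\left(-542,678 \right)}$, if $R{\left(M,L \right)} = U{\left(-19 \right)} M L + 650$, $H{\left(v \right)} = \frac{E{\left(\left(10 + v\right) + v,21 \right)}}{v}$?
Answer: $- \frac{684304037}{98} \approx -6.9827 \cdot 10^{6}$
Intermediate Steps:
$E{\left(r,N \right)} = -25$ ($E{\left(r,N \right)} = \left(-5\right) 5 = -25$)
$H{\left(v \right)} = - \frac{25}{v}$
$R{\left(M,L \right)} = 650 - 19 L M$ ($R{\left(M,L \right)} = - 19 M L + 650 = - 19 L M + 650 = 650 - 19 L M$)
$H{\left(98 \right)} - R{\left(-542,678 \right)} = - \frac{25}{98} - \left(650 - 12882 \left(-542\right)\right) = \left(-25\right) \frac{1}{98} - \left(650 + 6982044\right) = - \frac{25}{98} - 6982694 = - \frac{684304037}{98}$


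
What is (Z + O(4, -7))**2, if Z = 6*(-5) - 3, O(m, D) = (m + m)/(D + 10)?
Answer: 8281/9 ≈ 920.11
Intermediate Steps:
O(m, D) = 2*m/(10 + D) (O(m, D) = (2*m)/(10 + D) = 2*m/(10 + D))
Z = -33 (Z = -30 - 3 = -33)
(Z + O(4, -7))**2 = (-33 + 2*4/(10 - 7))**2 = (-33 + 2*4/3)**2 = (-33 + 2*4*(1/3))**2 = (-33 + 8/3)**2 = (-91/3)**2 = 8281/9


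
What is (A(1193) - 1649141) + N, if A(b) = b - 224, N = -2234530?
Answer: -3882702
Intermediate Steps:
A(b) = -224 + b
(A(1193) - 1649141) + N = ((-224 + 1193) - 1649141) - 2234530 = (969 - 1649141) - 2234530 = -1648172 - 2234530 = -3882702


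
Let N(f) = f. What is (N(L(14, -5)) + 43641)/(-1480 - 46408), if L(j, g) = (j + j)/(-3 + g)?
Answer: -87275/95776 ≈ -0.91124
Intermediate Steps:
L(j, g) = 2*j/(-3 + g) (L(j, g) = (2*j)/(-3 + g) = 2*j/(-3 + g))
(N(L(14, -5)) + 43641)/(-1480 - 46408) = (2*14/(-3 - 5) + 43641)/(-1480 - 46408) = (2*14/(-8) + 43641)/(-47888) = (2*14*(-⅛) + 43641)*(-1/47888) = (-7/2 + 43641)*(-1/47888) = (87275/2)*(-1/47888) = -87275/95776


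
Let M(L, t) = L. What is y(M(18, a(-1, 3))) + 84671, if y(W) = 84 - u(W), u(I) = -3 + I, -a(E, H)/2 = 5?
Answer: 84740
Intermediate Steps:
a(E, H) = -10 (a(E, H) = -2*5 = -10)
y(W) = 87 - W (y(W) = 84 - (-3 + W) = 84 + (3 - W) = 87 - W)
y(M(18, a(-1, 3))) + 84671 = (87 - 1*18) + 84671 = (87 - 18) + 84671 = 69 + 84671 = 84740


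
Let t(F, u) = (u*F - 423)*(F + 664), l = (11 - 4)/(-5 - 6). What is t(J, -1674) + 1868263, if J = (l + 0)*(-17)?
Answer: -1287185534/121 ≈ -1.0638e+7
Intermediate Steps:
l = -7/11 (l = 7/(-11) = 7*(-1/11) = -7/11 ≈ -0.63636)
J = 119/11 (J = (-7/11 + 0)*(-17) = -7/11*(-17) = 119/11 ≈ 10.818)
t(F, u) = (-423 + F*u)*(664 + F) (t(F, u) = (F*u - 423)*(664 + F) = (-423 + F*u)*(664 + F))
t(J, -1674) + 1868263 = (-280872 - 423*119/11 - 1674*(119/11)² + 664*(119/11)*(-1674)) + 1868263 = (-280872 - 50337/11 - 1674*14161/121 - 132272784/11) + 1868263 = (-280872 - 50337/11 - 23705514/121 - 132272784/11) + 1868263 = -1513245357/121 + 1868263 = -1287185534/121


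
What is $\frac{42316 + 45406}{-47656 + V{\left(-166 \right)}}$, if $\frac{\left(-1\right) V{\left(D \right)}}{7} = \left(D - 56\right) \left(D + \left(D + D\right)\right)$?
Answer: $- \frac{43861}{410774} \approx -0.10678$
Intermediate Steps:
$V{\left(D \right)} = - 21 D \left(-56 + D\right)$ ($V{\left(D \right)} = - 7 \left(D - 56\right) \left(D + \left(D + D\right)\right) = - 7 \left(-56 + D\right) \left(D + 2 D\right) = - 7 \left(-56 + D\right) 3 D = - 7 \cdot 3 D \left(-56 + D\right) = - 21 D \left(-56 + D\right)$)
$\frac{42316 + 45406}{-47656 + V{\left(-166 \right)}} = \frac{42316 + 45406}{-47656 + 21 \left(-166\right) \left(56 - -166\right)} = \frac{87722}{-47656 + 21 \left(-166\right) \left(56 + 166\right)} = \frac{87722}{-47656 + 21 \left(-166\right) 222} = \frac{87722}{-47656 - 773892} = \frac{87722}{-821548} = 87722 \left(- \frac{1}{821548}\right) = - \frac{43861}{410774}$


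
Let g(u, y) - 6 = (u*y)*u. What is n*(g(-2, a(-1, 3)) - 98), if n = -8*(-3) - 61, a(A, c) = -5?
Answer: 4144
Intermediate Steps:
g(u, y) = 6 + y*u**2 (g(u, y) = 6 + (u*y)*u = 6 + y*u**2)
n = -37 (n = 24 - 61 = -37)
n*(g(-2, a(-1, 3)) - 98) = -37*((6 - 5*(-2)**2) - 98) = -37*((6 - 5*4) - 98) = -37*((6 - 20) - 98) = -37*(-14 - 98) = -37*(-112) = 4144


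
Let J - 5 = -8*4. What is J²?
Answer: 729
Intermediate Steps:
J = -27 (J = 5 - 8*4 = 5 - 32 = -27)
J² = (-27)² = 729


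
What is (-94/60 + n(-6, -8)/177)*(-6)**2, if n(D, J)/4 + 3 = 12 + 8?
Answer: -12558/295 ≈ -42.569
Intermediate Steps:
n(D, J) = 68 (n(D, J) = -12 + 4*(12 + 8) = -12 + 4*20 = -12 + 80 = 68)
(-94/60 + n(-6, -8)/177)*(-6)**2 = (-94/60 + 68/177)*(-6)**2 = (-94*1/60 + 68*(1/177))*36 = (-47/30 + 68/177)*36 = -2093/1770*36 = -12558/295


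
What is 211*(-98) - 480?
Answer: -21158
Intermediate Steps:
211*(-98) - 480 = -20678 - 480 = -21158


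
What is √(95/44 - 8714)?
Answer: I*√4216531/22 ≈ 93.337*I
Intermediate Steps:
√(95/44 - 8714) = √(-383321/44) = I*√4216531/22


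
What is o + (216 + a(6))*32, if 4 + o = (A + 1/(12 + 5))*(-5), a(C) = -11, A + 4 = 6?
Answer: 111277/17 ≈ 6545.7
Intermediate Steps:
A = 2 (A = -4 + 6 = 2)
o = -243/17 (o = -4 + (2 + 1/(12 + 5))*(-5) = -4 + (2 + 1/17)*(-5) = -4 + (35/17)*(-5) = -4 - 175/17 = -243/17 ≈ -14.294)
o + (216 + a(6))*32 = -243/17 + (216 - 11)*32 = -243/17 + 205*32 = -243/17 + 6560 = 111277/17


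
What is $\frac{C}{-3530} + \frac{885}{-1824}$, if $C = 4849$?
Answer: $- \frac{1994771}{1073120} \approx -1.8589$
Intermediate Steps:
$\frac{C}{-3530} + \frac{885}{-1824} = \frac{4849}{-3530} + \frac{885}{-1824} = 4849 \left(- \frac{1}{3530}\right) + 885 \left(- \frac{1}{1824}\right) = - \frac{4849}{3530} - \frac{295}{608} = - \frac{1994771}{1073120}$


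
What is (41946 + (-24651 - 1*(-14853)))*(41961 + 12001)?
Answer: 1734770376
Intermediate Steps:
(41946 + (-24651 - 1*(-14853)))*(41961 + 12001) = (41946 + (-24651 + 14853))*53962 = (41946 - 9798)*53962 = 32148*53962 = 1734770376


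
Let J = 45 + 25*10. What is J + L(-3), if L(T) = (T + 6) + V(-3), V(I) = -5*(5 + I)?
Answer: 288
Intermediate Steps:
V(I) = -25 - 5*I
J = 295 (J = 45 + 250 = 295)
L(T) = -4 + T (L(T) = (T + 6) + (-25 - 5*(-3)) = (6 + T) + (-25 + 15) = (6 + T) - 10 = -4 + T)
J + L(-3) = 295 + (-4 - 3) = 295 - 7 = 288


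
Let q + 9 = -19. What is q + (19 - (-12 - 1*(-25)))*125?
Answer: 722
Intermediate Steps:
q = -28 (q = -9 - 19 = -28)
q + (19 - (-12 - 1*(-25)))*125 = -28 + (19 - (-12 - 1*(-25)))*125 = -28 + (19 - (-12 + 25))*125 = -28 + (19 - 1*13)*125 = -28 + (19 - 13)*125 = -28 + 6*125 = -28 + 750 = 722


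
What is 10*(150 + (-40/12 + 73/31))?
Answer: 138590/93 ≈ 1490.2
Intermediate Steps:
10*(150 + (-40/12 + 73/31)) = 10*(150 + (-40*1/12 + 73*(1/31))) = 10*(150 + (-10/3 + 73/31)) = 10*(150 - 91/93) = 10*(13859/93) = 138590/93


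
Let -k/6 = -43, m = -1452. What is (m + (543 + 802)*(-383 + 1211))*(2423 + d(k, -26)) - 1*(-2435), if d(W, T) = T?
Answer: 2665965011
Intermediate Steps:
k = 258 (k = -6*(-43) = 258)
(m + (543 + 802)*(-383 + 1211))*(2423 + d(k, -26)) - 1*(-2435) = (-1452 + (543 + 802)*(-383 + 1211))*(2423 - 26) - 1*(-2435) = (-1452 + 1345*828)*2397 + 2435 = (-1452 + 1113660)*2397 + 2435 = 1112208*2397 + 2435 = 2665962576 + 2435 = 2665965011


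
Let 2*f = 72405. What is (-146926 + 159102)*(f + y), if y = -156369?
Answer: -1463147304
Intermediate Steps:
f = 72405/2 (f = (1/2)*72405 = 72405/2 ≈ 36203.)
(-146926 + 159102)*(f + y) = (-146926 + 159102)*(72405/2 - 156369) = 12176*(-240333/2) = -1463147304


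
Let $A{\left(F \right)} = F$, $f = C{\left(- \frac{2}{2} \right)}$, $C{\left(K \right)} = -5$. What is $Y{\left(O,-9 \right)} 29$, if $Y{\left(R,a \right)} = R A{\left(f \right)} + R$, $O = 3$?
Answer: $-348$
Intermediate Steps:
$f = -5$
$Y{\left(R,a \right)} = - 4 R$ ($Y{\left(R,a \right)} = R \left(-5\right) + R = - 5 R + R = - 4 R$)
$Y{\left(O,-9 \right)} 29 = \left(-4\right) 3 \cdot 29 = \left(-12\right) 29 = -348$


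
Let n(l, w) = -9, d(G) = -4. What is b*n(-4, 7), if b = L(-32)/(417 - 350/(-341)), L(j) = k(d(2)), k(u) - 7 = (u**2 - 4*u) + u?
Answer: -107415/142547 ≈ -0.75354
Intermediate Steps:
k(u) = 7 + u**2 - 3*u (k(u) = 7 + ((u**2 - 4*u) + u) = 7 + (u**2 - 3*u) = 7 + u**2 - 3*u)
L(j) = 35 (L(j) = 7 + (-4)**2 - 3*(-4) = 7 + 16 + 12 = 35)
b = 11935/142547 (b = 35/(417 - 350/(-341)) = 35/(417 - 350*(-1)/341) = 35/(417 - 1*(-350/341)) = 35/(417 + 350/341) = 35/(142547/341) = 35*(341/142547) = 11935/142547 ≈ 0.083727)
b*n(-4, 7) = (11935/142547)*(-9) = -107415/142547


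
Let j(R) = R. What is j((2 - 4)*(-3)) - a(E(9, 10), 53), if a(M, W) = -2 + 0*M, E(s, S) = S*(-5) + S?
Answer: 8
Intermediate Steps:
E(s, S) = -4*S (E(s, S) = -5*S + S = -4*S)
a(M, W) = -2 (a(M, W) = -2 + 0 = -2)
j((2 - 4)*(-3)) - a(E(9, 10), 53) = (2 - 4)*(-3) - 1*(-2) = -2*(-3) + 2 = 6 + 2 = 8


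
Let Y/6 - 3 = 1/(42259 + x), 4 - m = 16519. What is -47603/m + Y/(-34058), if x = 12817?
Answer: 44638153507207/15489240204060 ≈ 2.8819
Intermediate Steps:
m = -16515 (m = 4 - 1*16519 = 4 - 16519 = -16515)
Y = 495687/27538 (Y = 18 + 6/(42259 + 12817) = 18 + 6/55076 = 18 + 6*(1/55076) = 18 + 3/27538 = 495687/27538 ≈ 18.000)
-47603/m + Y/(-34058) = -47603/(-16515) + (495687/27538)/(-34058) = -47603*(-1/16515) + (495687/27538)*(-1/34058) = 47603/16515 - 495687/937889204 = 44638153507207/15489240204060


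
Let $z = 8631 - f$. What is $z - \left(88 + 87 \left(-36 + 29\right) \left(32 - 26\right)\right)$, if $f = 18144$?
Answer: $-5947$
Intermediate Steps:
$z = -9513$ ($z = 8631 - 18144 = -9513$)
$z - \left(88 + 87 \left(-36 + 29\right) \left(32 - 26\right)\right) = -9513 - \left(88 + 87 \left(-36 + 29\right) \left(32 - 26\right)\right) = -9513 - \left(88 + 87 \left(\left(-7\right) 6\right)\right) = -9513 - \left(88 + 87 \left(-42\right)\right) = -9513 - \left(88 - 3654\right) = -9513 - -3566 = -9513 + 3566 = -5947$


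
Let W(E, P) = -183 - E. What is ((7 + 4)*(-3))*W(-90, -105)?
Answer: 3069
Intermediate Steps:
((7 + 4)*(-3))*W(-90, -105) = ((7 + 4)*(-3))*(-183 - 1*(-90)) = (11*(-3))*(-183 + 90) = -33*(-93) = 3069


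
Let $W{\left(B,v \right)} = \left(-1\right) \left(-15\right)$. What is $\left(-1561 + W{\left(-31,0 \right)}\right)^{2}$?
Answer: $2390116$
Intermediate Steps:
$W{\left(B,v \right)} = 15$
$\left(-1561 + W{\left(-31,0 \right)}\right)^{2} = \left(-1561 + 15\right)^{2} = \left(-1546\right)^{2} = 2390116$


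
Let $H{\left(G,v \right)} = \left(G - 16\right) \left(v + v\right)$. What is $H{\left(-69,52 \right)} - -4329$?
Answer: $-4511$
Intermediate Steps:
$H{\left(G,v \right)} = 2 v \left(-16 + G\right)$ ($H{\left(G,v \right)} = \left(-16 + G\right) 2 v = 2 v \left(-16 + G\right)$)
$H{\left(-69,52 \right)} - -4329 = 2 \cdot 52 \left(-16 - 69\right) - -4329 = 2 \cdot 52 \left(-85\right) + 4329 = -8840 + 4329 = -4511$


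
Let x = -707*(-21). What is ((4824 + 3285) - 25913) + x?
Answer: -2957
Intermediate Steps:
x = 14847
((4824 + 3285) - 25913) + x = ((4824 + 3285) - 25913) + 14847 = (8109 - 25913) + 14847 = -17804 + 14847 = -2957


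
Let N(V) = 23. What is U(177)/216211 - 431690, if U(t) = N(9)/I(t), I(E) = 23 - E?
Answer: -14373763494883/33296494 ≈ -4.3169e+5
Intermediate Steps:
U(t) = 23/(23 - t)
U(177)/216211 - 431690 = -23/(-23 + 177)/216211 - 431690 = -23/154*(1/216211) - 431690 = -23*1/154*(1/216211) - 431690 = -23/154*1/216211 - 431690 = -23/33296494 - 431690 = -14373763494883/33296494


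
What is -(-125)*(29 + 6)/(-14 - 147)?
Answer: -625/23 ≈ -27.174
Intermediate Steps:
-(-125)*(29 + 6)/(-14 - 147) = -(-125)*35/(-161) = -(-125)*35*(-1/161) = -(-125)*(-5)/23 = -125*5/23 = -625/23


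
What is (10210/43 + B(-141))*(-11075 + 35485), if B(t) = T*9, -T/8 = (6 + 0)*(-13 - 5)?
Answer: 8411148980/43 ≈ 1.9561e+8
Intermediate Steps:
T = 864 (T = -8*(6 + 0)*(-13 - 5) = -48*(-18) = -8*(-108) = 864)
B(t) = 7776 (B(t) = 864*9 = 7776)
(10210/43 + B(-141))*(-11075 + 35485) = (10210/43 + 7776)*(-11075 + 35485) = (10210*(1/43) + 7776)*24410 = (10210/43 + 7776)*24410 = (344578/43)*24410 = 8411148980/43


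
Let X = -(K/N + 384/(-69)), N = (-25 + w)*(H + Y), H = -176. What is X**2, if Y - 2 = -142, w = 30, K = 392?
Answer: 2789318596/82537225 ≈ 33.795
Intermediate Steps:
Y = -140 (Y = 2 - 142 = -140)
N = -1580 (N = (-25 + 30)*(-176 - 140) = 5*(-316) = -1580)
X = 52814/9085 (X = -(392/(-1580) + 384/(-69)) = -(392*(-1/1580) + 384*(-1/69)) = -(-98/395 - 128/23) = -1*(-52814/9085) = 52814/9085 ≈ 5.8133)
X**2 = (52814/9085)**2 = 2789318596/82537225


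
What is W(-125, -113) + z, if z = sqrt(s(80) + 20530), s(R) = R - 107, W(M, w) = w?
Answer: -113 + sqrt(20503) ≈ 30.189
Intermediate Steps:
s(R) = -107 + R
z = sqrt(20503) (z = sqrt((-107 + 80) + 20530) = sqrt(-27 + 20530) = sqrt(20503) ≈ 143.19)
W(-125, -113) + z = -113 + sqrt(20503)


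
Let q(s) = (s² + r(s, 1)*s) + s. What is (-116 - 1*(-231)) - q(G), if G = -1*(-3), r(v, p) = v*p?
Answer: 94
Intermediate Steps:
r(v, p) = p*v
G = 3
q(s) = s + 2*s² (q(s) = (s² + (1*s)*s) + s = (s² + s*s) + s = (s² + s²) + s = 2*s² + s = s + 2*s²)
(-116 - 1*(-231)) - q(G) = (-116 - 1*(-231)) - 3*(1 + 2*3) = (-116 + 231) - 3*(1 + 6) = 115 - 3*7 = 115 - 1*21 = 115 - 21 = 94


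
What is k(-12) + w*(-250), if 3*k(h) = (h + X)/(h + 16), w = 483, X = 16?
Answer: -362249/3 ≈ -1.2075e+5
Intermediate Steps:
k(h) = ⅓ (k(h) = ((h + 16)/(h + 16))/3 = ((16 + h)/(16 + h))/3 = (⅓)*1 = ⅓)
k(-12) + w*(-250) = ⅓ + 483*(-250) = ⅓ - 120750 = -362249/3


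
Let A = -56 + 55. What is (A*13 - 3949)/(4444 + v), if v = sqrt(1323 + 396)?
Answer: -17607128/19747417 + 11886*sqrt(191)/19747417 ≈ -0.88330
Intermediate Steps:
A = -1
v = 3*sqrt(191) (v = sqrt(1719) = 3*sqrt(191) ≈ 41.461)
(A*13 - 3949)/(4444 + v) = (-1*13 - 3949)/(4444 + 3*sqrt(191)) = (-13 - 3949)/(4444 + 3*sqrt(191)) = -3962/(4444 + 3*sqrt(191))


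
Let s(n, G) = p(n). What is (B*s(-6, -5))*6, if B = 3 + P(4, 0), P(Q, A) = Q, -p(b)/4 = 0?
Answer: 0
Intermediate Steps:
p(b) = 0 (p(b) = -4*0 = 0)
s(n, G) = 0
B = 7 (B = 3 + 4 = 7)
(B*s(-6, -5))*6 = (7*0)*6 = 0*6 = 0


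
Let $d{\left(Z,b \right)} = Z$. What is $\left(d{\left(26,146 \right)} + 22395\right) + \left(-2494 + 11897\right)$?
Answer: $31824$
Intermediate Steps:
$\left(d{\left(26,146 \right)} + 22395\right) + \left(-2494 + 11897\right) = \left(26 + 22395\right) + \left(-2494 + 11897\right) = 22421 + 9403 = 31824$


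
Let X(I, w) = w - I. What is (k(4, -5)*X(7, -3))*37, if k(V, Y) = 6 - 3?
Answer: -1110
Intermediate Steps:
k(V, Y) = 3
(k(4, -5)*X(7, -3))*37 = (3*(-3 - 1*7))*37 = (3*(-3 - 7))*37 = (3*(-10))*37 = -30*37 = -1110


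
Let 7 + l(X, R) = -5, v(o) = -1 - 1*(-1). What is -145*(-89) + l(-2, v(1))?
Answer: 12893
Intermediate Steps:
v(o) = 0 (v(o) = -1 + 1 = 0)
l(X, R) = -12 (l(X, R) = -7 - 5 = -12)
-145*(-89) + l(-2, v(1)) = -145*(-89) - 12 = 12905 - 12 = 12893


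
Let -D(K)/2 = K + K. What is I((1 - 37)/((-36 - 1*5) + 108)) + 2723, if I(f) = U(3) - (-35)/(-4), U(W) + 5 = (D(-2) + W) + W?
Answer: 10893/4 ≈ 2723.3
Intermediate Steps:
D(K) = -4*K (D(K) = -2*(K + K) = -4*K)
U(W) = 3 + 2*W (U(W) = -5 + ((-4*(-2) + W) + W) = -5 + ((8 + W) + W) = -5 + (8 + 2*W) = 3 + 2*W)
I(f) = ¼ (I(f) = (3 + 2*3) - (-35)/(-4) = (3 + 6) - (-35)*(-1)/4 = 9 - 7*5/4 = 9 - 35/4 = ¼)
I((1 - 37)/((-36 - 1*5) + 108)) + 2723 = ¼ + 2723 = 10893/4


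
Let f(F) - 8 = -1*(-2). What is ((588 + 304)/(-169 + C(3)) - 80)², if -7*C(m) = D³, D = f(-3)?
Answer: 32719021456/4765489 ≈ 6865.8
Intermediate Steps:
f(F) = 10 (f(F) = 8 - 1*(-2) = 8 + 2 = 10)
D = 10
C(m) = -1000/7 (C(m) = -⅐*10³ = -⅐*1000 = -1000/7)
((588 + 304)/(-169 + C(3)) - 80)² = ((588 + 304)/(-169 - 1000/7) - 80)² = (892/(-2183/7) - 80)² = (892*(-7/2183) - 80)² = (-6244/2183 - 80)² = (-180884/2183)² = 32719021456/4765489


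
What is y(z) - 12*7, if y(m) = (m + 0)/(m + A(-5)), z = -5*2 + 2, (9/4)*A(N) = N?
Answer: -1914/23 ≈ -83.217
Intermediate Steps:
A(N) = 4*N/9
z = -8 (z = -10 + 2 = -8)
y(m) = m/(-20/9 + m) (y(m) = (m + 0)/(m + (4/9)*(-5)) = m/(m - 20/9) = m/(-20/9 + m))
y(z) - 12*7 = 9*(-8)/(-20 + 9*(-8)) - 12*7 = 9*(-8)/(-20 - 72) - 84 = 9*(-8)/(-92) - 84 = 9*(-8)*(-1/92) - 84 = 18/23 - 84 = -1914/23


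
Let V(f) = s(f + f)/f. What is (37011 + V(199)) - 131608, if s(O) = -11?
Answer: -18824814/199 ≈ -94597.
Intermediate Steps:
V(f) = -11/f
(37011 + V(199)) - 131608 = (37011 - 11/199) - 131608 = 7365178/199 - 131608 = -18824814/199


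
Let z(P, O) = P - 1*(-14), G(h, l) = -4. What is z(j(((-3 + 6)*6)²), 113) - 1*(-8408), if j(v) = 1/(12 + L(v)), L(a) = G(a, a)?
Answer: 67377/8 ≈ 8422.1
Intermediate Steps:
L(a) = -4
j(v) = ⅛ (j(v) = 1/(12 - 4) = 1/8 = ⅛)
z(P, O) = 14 + P (z(P, O) = P + 14 = 14 + P)
z(j(((-3 + 6)*6)²), 113) - 1*(-8408) = (14 + ⅛) - 1*(-8408) = 113/8 + 8408 = 67377/8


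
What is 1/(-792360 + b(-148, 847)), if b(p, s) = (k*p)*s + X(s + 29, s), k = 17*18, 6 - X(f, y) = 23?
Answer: -1/39151313 ≈ -2.5542e-8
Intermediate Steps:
X(f, y) = -17 (X(f, y) = 6 - 1*23 = 6 - 23 = -17)
k = 306
b(p, s) = -17 + 306*p*s (b(p, s) = (306*p)*s - 17 = 306*p*s - 17 = -17 + 306*p*s)
1/(-792360 + b(-148, 847)) = 1/(-792360 + (-17 + 306*(-148)*847)) = 1/(-792360 + (-17 - 38358936)) = 1/(-792360 - 38358953) = 1/(-39151313) = -1/39151313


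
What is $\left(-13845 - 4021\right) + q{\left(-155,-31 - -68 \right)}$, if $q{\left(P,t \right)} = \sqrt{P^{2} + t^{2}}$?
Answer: $-17866 + \sqrt{25394} \approx -17707.0$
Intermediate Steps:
$\left(-13845 - 4021\right) + q{\left(-155,-31 - -68 \right)} = \left(-13845 - 4021\right) + \sqrt{\left(-155\right)^{2} + \left(-31 - -68\right)^{2}} = -17866 + \sqrt{24025 + \left(-31 + 68\right)^{2}} = -17866 + \sqrt{24025 + 37^{2}} = -17866 + \sqrt{24025 + 1369} = -17866 + \sqrt{25394}$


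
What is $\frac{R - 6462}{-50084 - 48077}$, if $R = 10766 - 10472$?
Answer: $\frac{6168}{98161} \approx 0.062836$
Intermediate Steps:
$R = 294$ ($R = 10766 - 10472 = 294$)
$\frac{R - 6462}{-50084 - 48077} = \frac{294 - 6462}{-50084 - 48077} = - \frac{6168}{-98161} = \left(-6168\right) \left(- \frac{1}{98161}\right) = \frac{6168}{98161}$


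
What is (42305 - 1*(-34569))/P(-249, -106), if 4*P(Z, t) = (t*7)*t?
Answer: 10982/2809 ≈ 3.9096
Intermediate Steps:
P(Z, t) = 7*t²/4 (P(Z, t) = ((t*7)*t)/4 = ((7*t)*t)/4 = (7*t²)/4 = 7*t²/4)
(42305 - 1*(-34569))/P(-249, -106) = (42305 - 1*(-34569))/(((7/4)*(-106)²)) = (42305 + 34569)/(((7/4)*11236)) = 76874/19663 = 76874*(1/19663) = 10982/2809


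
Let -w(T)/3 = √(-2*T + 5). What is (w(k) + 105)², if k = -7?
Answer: 11196 - 630*√19 ≈ 8449.9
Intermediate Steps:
w(T) = -3*√(5 - 2*T) (w(T) = -3*√(-2*T + 5) = -3*√(5 - 2*T))
(w(k) + 105)² = (-3*√(5 - 2*(-7)) + 105)² = (-3*√(5 + 14) + 105)² = (-3*√19 + 105)² = (105 - 3*√19)²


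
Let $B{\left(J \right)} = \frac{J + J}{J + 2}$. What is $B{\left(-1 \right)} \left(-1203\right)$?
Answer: $2406$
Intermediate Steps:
$B{\left(J \right)} = \frac{2 J}{2 + J}$
$B{\left(-1 \right)} \left(-1203\right) = 2 \left(-1\right) \frac{1}{2 - 1} \left(-1203\right) = 2 \left(-1\right) 1^{-1} \left(-1203\right) = 2 \left(-1\right) 1 \left(-1203\right) = \left(-2\right) \left(-1203\right) = 2406$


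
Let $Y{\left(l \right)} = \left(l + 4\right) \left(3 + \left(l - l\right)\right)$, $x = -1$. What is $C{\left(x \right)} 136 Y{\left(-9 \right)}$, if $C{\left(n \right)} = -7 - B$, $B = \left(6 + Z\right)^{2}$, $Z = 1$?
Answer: $114240$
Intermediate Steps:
$B = 49$ ($B = \left(6 + 1\right)^{2} = 7^{2} = 49$)
$C{\left(n \right)} = -56$ ($C{\left(n \right)} = -7 - 49 = -56$)
$Y{\left(l \right)} = 12 + 3 l$ ($Y{\left(l \right)} = \left(4 + l\right) \left(3 + 0\right) = \left(4 + l\right) 3 = 12 + 3 l$)
$C{\left(x \right)} 136 Y{\left(-9 \right)} = \left(-56\right) 136 \left(12 + 3 \left(-9\right)\right) = - 7616 \left(12 - 27\right) = \left(-7616\right) \left(-15\right) = 114240$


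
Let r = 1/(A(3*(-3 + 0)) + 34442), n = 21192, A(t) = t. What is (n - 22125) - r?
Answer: -32125990/34433 ≈ -933.00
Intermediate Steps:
r = 1/34433 (r = 1/(3*(-3 + 0) + 34442) = 1/(3*(-3) + 34442) = 1/(-9 + 34442) = 1/34433 ≈ 2.9042e-5)
(n - 22125) - r = (21192 - 22125) - 1*1/34433 = -933 - 1/34433 = -32125990/34433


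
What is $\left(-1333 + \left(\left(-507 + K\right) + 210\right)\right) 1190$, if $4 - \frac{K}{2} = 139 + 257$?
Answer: $-2872660$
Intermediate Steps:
$K = -784$ ($K = 8 - 2 \left(139 + 257\right) = 8 - 792 = -784$)
$\left(-1333 + \left(\left(-507 + K\right) + 210\right)\right) 1190 = \left(-1333 + \left(\left(-507 - 784\right) + 210\right)\right) 1190 = \left(-1333 + \left(-1291 + 210\right)\right) 1190 = \left(-1333 - 1081\right) 1190 = \left(-2414\right) 1190 = -2872660$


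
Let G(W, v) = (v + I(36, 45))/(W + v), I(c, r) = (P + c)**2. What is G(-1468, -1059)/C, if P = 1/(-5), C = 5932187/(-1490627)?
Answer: 8296829882/374765913725 ≈ 0.022139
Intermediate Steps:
C = -5932187/1490627 (C = 5932187*(-1/1490627) = -5932187/1490627 ≈ -3.9797)
P = -1/5 ≈ -0.20000
I(c, r) = (-1/5 + c)**2
G(W, v) = (32041/25 + v)/(W + v) (G(W, v) = (v + (-1 + 5*36)**2/25)/(W + v) = (v + (-1 + 180)**2/25)/(W + v) = (v + (1/25)*179**2)/(W + v) = (v + (1/25)*32041)/(W + v) = (v + 32041/25)/(W + v) = (32041/25 + v)/(W + v))
G(-1468, -1059)/C = ((32041/25 - 1059)/(-1468 - 1059))/(-5932187/1490627) = ((5566/25)/(-2527))*(-1490627/5932187) = -1/2527*5566/25*(-1490627/5932187) = -5566/63175*(-1490627/5932187) = 8296829882/374765913725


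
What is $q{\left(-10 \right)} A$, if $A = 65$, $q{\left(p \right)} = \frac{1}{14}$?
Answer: $\frac{65}{14} \approx 4.6429$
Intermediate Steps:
$q{\left(p \right)} = \frac{1}{14}$
$q{\left(-10 \right)} A = \frac{1}{14} \cdot 65 = \frac{65}{14}$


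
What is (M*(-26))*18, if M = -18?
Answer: 8424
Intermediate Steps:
(M*(-26))*18 = -18*(-26)*18 = 468*18 = 8424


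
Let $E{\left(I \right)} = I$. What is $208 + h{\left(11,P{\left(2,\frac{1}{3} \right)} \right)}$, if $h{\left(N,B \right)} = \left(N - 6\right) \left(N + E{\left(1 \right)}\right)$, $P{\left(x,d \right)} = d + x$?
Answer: $268$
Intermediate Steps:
$h{\left(N,B \right)} = \left(1 + N\right) \left(-6 + N\right)$ ($h{\left(N,B \right)} = \left(N - 6\right) \left(N + 1\right) = \left(N - 6\right) \left(1 + N\right) = \left(-6 + N\right) \left(1 + N\right) = \left(1 + N\right) \left(-6 + N\right)$)
$208 + h{\left(11,P{\left(2,\frac{1}{3} \right)} \right)} = 208 - \left(61 - 121\right) = 208 - -60 = 208 + 60 = 268$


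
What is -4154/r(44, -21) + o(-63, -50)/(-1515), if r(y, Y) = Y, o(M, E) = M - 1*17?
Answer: 419666/2121 ≈ 197.86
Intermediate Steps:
o(M, E) = -17 + M (o(M, E) = M - 17 = -17 + M)
-4154/r(44, -21) + o(-63, -50)/(-1515) = -4154/(-21) + (-17 - 63)/(-1515) = -4154*(-1/21) - 80*(-1/1515) = 4154/21 + 16/303 = 419666/2121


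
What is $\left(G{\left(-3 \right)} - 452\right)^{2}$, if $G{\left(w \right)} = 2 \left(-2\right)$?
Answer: $207936$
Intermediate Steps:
$G{\left(w \right)} = -4$
$\left(G{\left(-3 \right)} - 452\right)^{2} = \left(-4 - 452\right)^{2} = \left(-456\right)^{2} = 207936$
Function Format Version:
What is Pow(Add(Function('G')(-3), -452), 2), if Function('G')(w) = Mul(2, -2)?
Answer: 207936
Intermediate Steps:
Function('G')(w) = -4
Pow(Add(Function('G')(-3), -452), 2) = Pow(Add(-4, -452), 2) = Pow(-456, 2) = 207936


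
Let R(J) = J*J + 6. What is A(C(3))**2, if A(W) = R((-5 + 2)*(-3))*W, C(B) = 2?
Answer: 30276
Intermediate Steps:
R(J) = 6 + J**2 (R(J) = J**2 + 6 = 6 + J**2)
A(W) = 87*W (A(W) = (6 + ((-5 + 2)*(-3))**2)*W = (6 + (-3*(-3))**2)*W = (6 + 9**2)*W = (6 + 81)*W = 87*W)
A(C(3))**2 = (87*2)**2 = 174**2 = 30276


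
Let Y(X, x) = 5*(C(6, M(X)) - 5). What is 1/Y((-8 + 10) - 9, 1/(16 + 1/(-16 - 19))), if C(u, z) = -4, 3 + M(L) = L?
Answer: -1/45 ≈ -0.022222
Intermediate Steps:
M(L) = -3 + L
Y(X, x) = -45 (Y(X, x) = 5*(-4 - 5) = 5*(-9) = -45)
1/Y((-8 + 10) - 9, 1/(16 + 1/(-16 - 19))) = 1/(-45) = -1/45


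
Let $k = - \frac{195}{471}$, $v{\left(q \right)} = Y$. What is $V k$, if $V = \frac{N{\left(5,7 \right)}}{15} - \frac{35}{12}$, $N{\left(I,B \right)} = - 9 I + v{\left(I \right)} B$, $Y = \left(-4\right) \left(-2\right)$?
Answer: $\frac{1703}{1884} \approx 0.90393$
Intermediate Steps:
$Y = 8$
$v{\left(q \right)} = 8$
$k = - \frac{65}{157}$ ($k = \left(-195\right) \frac{1}{471} = - \frac{65}{157} \approx -0.41401$)
$N{\left(I,B \right)} = - 9 I + 8 B$
$V = - \frac{131}{60}$ ($V = \frac{\left(-9\right) 5 + 8 \cdot 7}{15} - \frac{35}{12} = \left(-45 + 56\right) \frac{1}{15} - \frac{35}{12} = 11 \cdot \frac{1}{15} - \frac{35}{12} = \frac{11}{15} - \frac{35}{12} = - \frac{131}{60} \approx -2.1833$)
$V k = \left(- \frac{131}{60}\right) \left(- \frac{65}{157}\right) = \frac{1703}{1884}$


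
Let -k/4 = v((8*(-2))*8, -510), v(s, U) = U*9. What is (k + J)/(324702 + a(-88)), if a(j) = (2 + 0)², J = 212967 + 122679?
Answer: 177003/162353 ≈ 1.0902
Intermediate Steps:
J = 335646
a(j) = 4 (a(j) = 2² = 4)
v(s, U) = 9*U
k = 18360 (k = -36*(-510) = -4*(-4590) = 18360)
(k + J)/(324702 + a(-88)) = (18360 + 335646)/(324702 + 4) = 354006/324706 = 354006*(1/324706) = 177003/162353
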